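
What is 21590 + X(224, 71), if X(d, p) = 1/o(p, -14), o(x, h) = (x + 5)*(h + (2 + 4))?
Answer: 13126719/608 ≈ 21590.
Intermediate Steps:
o(x, h) = (5 + x)*(6 + h) (o(x, h) = (5 + x)*(h + 6) = (5 + x)*(6 + h))
X(d, p) = 1/(-40 - 8*p) (X(d, p) = 1/(30 + 5*(-14) + 6*p - 14*p) = 1/(30 - 70 + 6*p - 14*p) = 1/(-40 - 8*p))
21590 + X(224, 71) = 21590 - 1/(40 + 8*71) = 21590 - 1/(40 + 568) = 21590 - 1/608 = 13126719/608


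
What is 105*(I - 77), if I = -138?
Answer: -22575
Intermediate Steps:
105*(I - 77) = 105*(-138 - 77) = 105*(-215) = -22575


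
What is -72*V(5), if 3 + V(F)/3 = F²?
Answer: -4752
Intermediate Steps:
V(F) = -9 + 3*F²
-72*V(5) = -72*(-9 + 3*5²) = -72*(-9 + 3*25) = -72*(-9 + 75) = -72*66 = -4752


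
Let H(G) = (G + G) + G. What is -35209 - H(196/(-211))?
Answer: -7428511/211 ≈ -35206.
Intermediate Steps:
H(G) = 3*G (H(G) = 2*G + G = 3*G)
-35209 - H(196/(-211)) = -35209 - 3*196/(-211) = -35209 - 3*196*(-1/211) = -35209 - 3*(-196)/211 = -35209 - 1*(-588/211) = -35209 + 588/211 = -7428511/211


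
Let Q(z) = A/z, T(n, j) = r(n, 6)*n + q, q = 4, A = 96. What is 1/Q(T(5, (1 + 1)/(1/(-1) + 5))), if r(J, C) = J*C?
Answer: 77/48 ≈ 1.6042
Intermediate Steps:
r(J, C) = C*J
T(n, j) = 4 + 6*n**2 (T(n, j) = (6*n)*n + 4 = 6*n**2 + 4 = 4 + 6*n**2)
Q(z) = 96/z
1/Q(T(5, (1 + 1)/(1/(-1) + 5))) = 1/(96/(4 + 6*5**2)) = 1/(96/(4 + 6*25)) = 1/(96/(4 + 150)) = 1/(96/154) = 1/(96*(1/154)) = 1/(48/77) = 77/48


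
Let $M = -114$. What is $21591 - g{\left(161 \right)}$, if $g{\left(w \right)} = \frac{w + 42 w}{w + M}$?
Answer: $\frac{1007854}{47} \approx 21444.0$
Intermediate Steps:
$g{\left(w \right)} = \frac{43 w}{-114 + w}$ ($g{\left(w \right)} = \frac{w + 42 w}{w - 114} = \frac{43 w}{-114 + w}$)
$21591 - g{\left(161 \right)} = 21591 - 43 \cdot 161 \frac{1}{-114 + 161} = 21591 - 43 \cdot 161 \cdot \frac{1}{47} = 21591 - \frac{6923}{47} = \frac{1007854}{47}$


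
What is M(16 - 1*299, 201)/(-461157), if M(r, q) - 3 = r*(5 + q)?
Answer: 58295/461157 ≈ 0.12641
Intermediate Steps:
M(r, q) = 3 + r*(5 + q)
M(16 - 1*299, 201)/(-461157) = (3 + 5*(16 - 1*299) + 201*(16 - 1*299))/(-461157) = (3 + 5*(16 - 299) + 201*(16 - 299))*(-1/461157) = (3 + 5*(-283) + 201*(-283))*(-1/461157) = (3 - 1415 - 56883)*(-1/461157) = -58295*(-1/461157) = 58295/461157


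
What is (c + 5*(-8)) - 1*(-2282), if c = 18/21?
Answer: 15700/7 ≈ 2242.9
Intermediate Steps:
c = 6/7 (c = 18*(1/21) = 6/7 ≈ 0.85714)
(c + 5*(-8)) - 1*(-2282) = (6/7 + 5*(-8)) - 1*(-2282) = (6/7 - 40) + 2282 = -274/7 + 2282 = 15700/7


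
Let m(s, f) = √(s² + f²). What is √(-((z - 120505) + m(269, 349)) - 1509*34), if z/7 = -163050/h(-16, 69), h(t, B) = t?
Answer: √(-34166 - 16*√194162)/4 ≈ 50.754*I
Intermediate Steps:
z = 570675/8 (z = 7*(-163050/(-16)) = 7*(-163050*(-1/16)) = 7*(81525/8) = 570675/8 ≈ 71334.)
m(s, f) = √(f² + s²)
√(-((z - 120505) + m(269, 349)) - 1509*34) = √(-((570675/8 - 120505) + √(349² + 269²)) - 1509*34) = √(-(-393365/8 + √(121801 + 72361)) - 51306) = √(-(-393365/8 + √194162) - 51306) = √((393365/8 - √194162) - 51306) = √(-17083/8 - √194162)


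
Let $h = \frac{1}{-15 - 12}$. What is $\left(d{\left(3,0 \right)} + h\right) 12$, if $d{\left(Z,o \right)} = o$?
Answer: $- \frac{4}{9} \approx -0.44444$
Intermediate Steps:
$h = - \frac{1}{27}$ ($h = \frac{1}{-27} = - \frac{1}{27} \approx -0.037037$)
$\left(d{\left(3,0 \right)} + h\right) 12 = \left(0 - \frac{1}{27}\right) 12 = \left(- \frac{1}{27}\right) 12 = - \frac{4}{9}$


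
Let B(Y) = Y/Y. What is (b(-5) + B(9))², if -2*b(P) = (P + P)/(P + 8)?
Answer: 64/9 ≈ 7.1111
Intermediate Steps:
B(Y) = 1
b(P) = -P/(8 + P) (b(P) = -(P + P)/(2*(P + 8)) = -2*P/(2*(8 + P)) = -P/(8 + P))
(b(-5) + B(9))² = (-1*(-5)/(8 - 5) + 1)² = (-1*(-5)/3 + 1)² = (-1*(-5)*⅓ + 1)² = (5/3 + 1)² = (8/3)² = 64/9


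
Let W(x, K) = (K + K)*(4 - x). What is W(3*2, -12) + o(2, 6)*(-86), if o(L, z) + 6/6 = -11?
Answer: 1080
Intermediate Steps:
W(x, K) = 2*K*(4 - x) (W(x, K) = (2*K)*(4 - x) = 2*K*(4 - x))
o(L, z) = -12 (o(L, z) = -1 - 11 = -12)
W(3*2, -12) + o(2, 6)*(-86) = 2*(-12)*(4 - 3*2) - 12*(-86) = 2*(-12)*(4 - 1*6) + 1032 = 2*(-12)*(4 - 6) + 1032 = 2*(-12)*(-2) + 1032 = 48 + 1032 = 1080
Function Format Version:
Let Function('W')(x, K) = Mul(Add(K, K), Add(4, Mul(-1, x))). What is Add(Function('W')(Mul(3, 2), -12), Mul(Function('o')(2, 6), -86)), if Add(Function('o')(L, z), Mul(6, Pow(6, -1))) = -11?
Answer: 1080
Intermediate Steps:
Function('W')(x, K) = Mul(2, K, Add(4, Mul(-1, x))) (Function('W')(x, K) = Mul(Mul(2, K), Add(4, Mul(-1, x))) = Mul(2, K, Add(4, Mul(-1, x))))
Function('o')(L, z) = -12 (Function('o')(L, z) = Add(-1, -11) = -12)
Add(Function('W')(Mul(3, 2), -12), Mul(Function('o')(2, 6), -86)) = Add(Mul(2, -12, Add(4, Mul(-1, Mul(3, 2)))), Mul(-12, -86)) = Add(Mul(2, -12, Add(4, Mul(-1, 6))), 1032) = Add(Mul(2, -12, Add(4, -6)), 1032) = Add(Mul(2, -12, -2), 1032) = Add(48, 1032) = 1080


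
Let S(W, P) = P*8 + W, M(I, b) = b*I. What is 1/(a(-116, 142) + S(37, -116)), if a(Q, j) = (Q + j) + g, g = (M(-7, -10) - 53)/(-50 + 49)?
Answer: -1/882 ≈ -0.0011338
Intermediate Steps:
M(I, b) = I*b
S(W, P) = W + 8*P (S(W, P) = 8*P + W = W + 8*P)
g = -17 (g = (-7*(-10) - 53)/(-50 + 49) = (70 - 53)/(-1) = 17*(-1) = -17)
a(Q, j) = -17 + Q + j (a(Q, j) = (Q + j) - 17 = -17 + Q + j)
1/(a(-116, 142) + S(37, -116)) = 1/((-17 - 116 + 142) + (37 + 8*(-116))) = 1/(9 + (37 - 928)) = 1/(9 - 891) = 1/(-882) = -1/882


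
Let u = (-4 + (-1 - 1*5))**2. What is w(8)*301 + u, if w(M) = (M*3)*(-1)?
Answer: -7124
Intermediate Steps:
u = 100 (u = (-4 + (-1 - 5))**2 = (-4 - 6)**2 = (-10)**2 = 100)
w(M) = -3*M (w(M) = (3*M)*(-1) = -3*M)
w(8)*301 + u = -3*8*301 + 100 = -24*301 + 100 = -7224 + 100 = -7124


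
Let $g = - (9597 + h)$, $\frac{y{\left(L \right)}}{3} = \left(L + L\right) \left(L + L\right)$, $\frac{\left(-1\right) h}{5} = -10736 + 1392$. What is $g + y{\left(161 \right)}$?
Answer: $254735$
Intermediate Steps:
$h = 46720$ ($h = - 5 \left(-10736 + 1392\right) = \left(-5\right) \left(-9344\right) = 46720$)
$y{\left(L \right)} = 12 L^{2}$ ($y{\left(L \right)} = 3 \left(L + L\right) \left(L + L\right) = 3 \cdot 2 L 2 L = 3 \cdot 4 L^{2} = 12 L^{2}$)
$g = -56317$ ($g = - (9597 + 46720) = \left(-1\right) 56317 = -56317$)
$g + y{\left(161 \right)} = -56317 + 12 \cdot 161^{2} = -56317 + 12 \cdot 25921 = -56317 + 311052 = 254735$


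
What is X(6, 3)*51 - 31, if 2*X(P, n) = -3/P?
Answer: -175/4 ≈ -43.750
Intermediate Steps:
X(P, n) = -3/(2*P) (X(P, n) = (-3/P)/2 = -3/(2*P))
X(6, 3)*51 - 31 = -3/2/6*51 - 31 = -3/2*⅙*51 - 31 = -¼*51 - 31 = -51/4 - 31 = -175/4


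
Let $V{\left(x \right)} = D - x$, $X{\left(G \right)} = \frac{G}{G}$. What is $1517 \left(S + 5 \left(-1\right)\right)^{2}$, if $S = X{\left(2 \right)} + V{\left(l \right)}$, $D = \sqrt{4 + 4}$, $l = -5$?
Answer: $13653 + 6068 \sqrt{2} \approx 22234.0$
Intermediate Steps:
$D = 2 \sqrt{2}$ ($D = \sqrt{8} = 2 \sqrt{2} \approx 2.8284$)
$X{\left(G \right)} = 1$
$V{\left(x \right)} = - x + 2 \sqrt{2}$ ($V{\left(x \right)} = 2 \sqrt{2} - x = - x + 2 \sqrt{2}$)
$S = 6 + 2 \sqrt{2}$ ($S = 1 + \left(\left(-1\right) \left(-5\right) + 2 \sqrt{2}\right) = 1 + \left(5 + 2 \sqrt{2}\right) = 6 + 2 \sqrt{2} \approx 8.8284$)
$1517 \left(S + 5 \left(-1\right)\right)^{2} = 1517 \left(\left(6 + 2 \sqrt{2}\right) + 5 \left(-1\right)\right)^{2} = 1517 \left(\left(6 + 2 \sqrt{2}\right) - 5\right)^{2} = 1517 \left(1 + 2 \sqrt{2}\right)^{2}$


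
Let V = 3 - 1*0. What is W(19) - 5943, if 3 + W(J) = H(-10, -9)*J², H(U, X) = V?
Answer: -4863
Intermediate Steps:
V = 3 (V = 3 + 0 = 3)
H(U, X) = 3
W(J) = -3 + 3*J²
W(19) - 5943 = (-3 + 3*19²) - 5943 = (-3 + 3*361) - 5943 = (-3 + 1083) - 5943 = 1080 - 5943 = -4863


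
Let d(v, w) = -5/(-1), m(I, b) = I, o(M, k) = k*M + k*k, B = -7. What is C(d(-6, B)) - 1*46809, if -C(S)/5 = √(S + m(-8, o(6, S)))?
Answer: -46809 - 5*I*√3 ≈ -46809.0 - 8.6602*I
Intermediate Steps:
o(M, k) = k² + M*k (o(M, k) = M*k + k² = k² + M*k)
d(v, w) = 5 (d(v, w) = -5*(-1) = 5)
C(S) = -5*√(-8 + S) (C(S) = -5*√(S - 8) = -5*√(-8 + S))
C(d(-6, B)) - 1*46809 = -5*√(-8 + 5) - 1*46809 = -5*I*√3 - 46809 = -46809 - 5*I*√3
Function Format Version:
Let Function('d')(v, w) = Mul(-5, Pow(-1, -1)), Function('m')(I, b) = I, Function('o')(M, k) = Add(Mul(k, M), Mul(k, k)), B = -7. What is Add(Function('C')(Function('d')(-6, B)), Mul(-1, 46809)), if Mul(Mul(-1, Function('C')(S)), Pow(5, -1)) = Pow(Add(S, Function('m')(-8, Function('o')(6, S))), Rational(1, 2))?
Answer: Add(-46809, Mul(-5, I, Pow(3, Rational(1, 2)))) ≈ Add(-46809., Mul(-8.6602, I))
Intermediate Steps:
Function('o')(M, k) = Add(Pow(k, 2), Mul(M, k)) (Function('o')(M, k) = Add(Mul(M, k), Pow(k, 2)) = Add(Pow(k, 2), Mul(M, k)))
Function('d')(v, w) = 5 (Function('d')(v, w) = Mul(-5, -1) = 5)
Function('C')(S) = Mul(-5, Pow(Add(-8, S), Rational(1, 2))) (Function('C')(S) = Mul(-5, Pow(Add(S, -8), Rational(1, 2))) = Mul(-5, Pow(Add(-8, S), Rational(1, 2))))
Add(Function('C')(Function('d')(-6, B)), Mul(-1, 46809)) = Add(Mul(-5, Pow(Add(-8, 5), Rational(1, 2))), Mul(-1, 46809)) = Add(Mul(-5, Pow(-3, Rational(1, 2))), -46809) = Add(Mul(-5, Mul(I, Pow(3, Rational(1, 2)))), -46809) = Add(Mul(-5, I, Pow(3, Rational(1, 2))), -46809) = Add(-46809, Mul(-5, I, Pow(3, Rational(1, 2))))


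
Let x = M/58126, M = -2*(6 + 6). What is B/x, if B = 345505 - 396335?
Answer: 738636145/6 ≈ 1.2311e+8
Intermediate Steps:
M = -24 (M = -2*12 = -24)
x = -12/29063 (x = -24/58126 = -24*1/58126 = -12/29063 ≈ -0.00041290)
B = -50830
B/x = -50830/(-12/29063) = -50830*(-29063/12) = 738636145/6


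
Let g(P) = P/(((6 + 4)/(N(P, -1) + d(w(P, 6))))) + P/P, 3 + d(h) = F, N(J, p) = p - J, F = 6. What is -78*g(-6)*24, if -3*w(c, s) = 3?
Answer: 35568/5 ≈ 7113.6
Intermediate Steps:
w(c, s) = -1 (w(c, s) = -1/3*3 = -1)
d(h) = 3 (d(h) = -3 + 6 = 3)
g(P) = 1 + P*(1/5 - P/10) (g(P) = P/(((6 + 4)/((-1 - P) + 3))) + P/P = P/((10/(2 - P))) + 1 = P*(1/5 - P/10) + 1 = 1 + P*(1/5 - P/10))
-78*g(-6)*24 = -78*(1 - 1/10*(-6)**2 + (1/5)*(-6))*24 = -78*(1 - 1/10*36 - 6/5)*24 = -78*(1 - 18/5 - 6/5)*24 = -78*(-19/5)*24 = (1482/5)*24 = 35568/5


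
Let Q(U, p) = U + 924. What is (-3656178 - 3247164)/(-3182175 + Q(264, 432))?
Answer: 767038/353443 ≈ 2.1702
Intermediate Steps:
Q(U, p) = 924 + U
(-3656178 - 3247164)/(-3182175 + Q(264, 432)) = (-3656178 - 3247164)/(-3182175 + (924 + 264)) = -6903342/(-3182175 + 1188) = -6903342/(-3180987) = -6903342*(-1/3180987) = 767038/353443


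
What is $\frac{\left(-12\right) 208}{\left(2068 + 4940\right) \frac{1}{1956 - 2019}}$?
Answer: $\frac{1638}{73} \approx 22.438$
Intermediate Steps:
$\frac{\left(-12\right) 208}{\left(2068 + 4940\right) \frac{1}{1956 - 2019}} = - \frac{2496}{7008 \frac{1}{-63}} = - \frac{2496}{7008 \left(- \frac{1}{63}\right)} = - \frac{2496}{- \frac{2336}{21}} = \left(-2496\right) \left(- \frac{21}{2336}\right) = \frac{1638}{73}$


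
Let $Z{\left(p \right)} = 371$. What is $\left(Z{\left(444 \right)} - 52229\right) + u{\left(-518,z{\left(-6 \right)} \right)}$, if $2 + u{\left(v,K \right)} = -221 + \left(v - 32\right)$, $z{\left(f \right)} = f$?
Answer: $-52631$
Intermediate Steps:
$u{\left(v,K \right)} = -255 + v$ ($u{\left(v,K \right)} = -2 + \left(-221 + \left(v - 32\right)\right) = -2 + \left(-221 + \left(-32 + v\right)\right) = -2 + \left(-253 + v\right) = -255 + v$)
$\left(Z{\left(444 \right)} - 52229\right) + u{\left(-518,z{\left(-6 \right)} \right)} = \left(371 - 52229\right) - 773 = -51858 - 773 = -52631$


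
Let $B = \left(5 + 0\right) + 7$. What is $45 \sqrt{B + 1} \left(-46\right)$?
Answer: $- 2070 \sqrt{13} \approx -7463.5$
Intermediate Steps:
$B = 12$ ($B = 5 + 7 = 12$)
$45 \sqrt{B + 1} \left(-46\right) = 45 \sqrt{12 + 1} \left(-46\right) = 45 \sqrt{13} \left(-46\right) = - 2070 \sqrt{13}$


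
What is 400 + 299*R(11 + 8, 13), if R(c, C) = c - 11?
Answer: 2792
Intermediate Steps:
R(c, C) = -11 + c
400 + 299*R(11 + 8, 13) = 400 + 299*(-11 + (11 + 8)) = 400 + 299*(-11 + 19) = 400 + 299*8 = 400 + 2392 = 2792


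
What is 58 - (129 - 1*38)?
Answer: -33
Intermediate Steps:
58 - (129 - 1*38) = 58 - (129 - 38) = 58 - 1*91 = 58 - 91 = -33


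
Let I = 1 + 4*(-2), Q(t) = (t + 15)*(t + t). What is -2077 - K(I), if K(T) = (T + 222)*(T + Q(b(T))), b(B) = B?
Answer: 23508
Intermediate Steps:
Q(t) = 2*t*(15 + t) (Q(t) = (15 + t)*(2*t) = 2*t*(15 + t))
I = -7 (I = 1 - 8 = -7)
K(T) = (222 + T)*(T + 2*T*(15 + T)) (K(T) = (T + 222)*(T + 2*T*(15 + T)) = (222 + T)*(T + 2*T*(15 + T)))
-2077 - K(I) = -2077 - (-7)*(6882 + 2*(-7)² + 475*(-7)) = -2077 - (-7)*(6882 + 2*49 - 3325) = -2077 - (-7)*(6882 + 98 - 3325) = -2077 - (-7)*3655 = -2077 - 1*(-25585) = -2077 + 25585 = 23508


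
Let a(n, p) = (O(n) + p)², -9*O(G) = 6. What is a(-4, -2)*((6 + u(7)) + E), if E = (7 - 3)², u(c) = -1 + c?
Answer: 1792/9 ≈ 199.11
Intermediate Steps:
O(G) = -⅔ (O(G) = -⅑*6 = -⅔)
E = 16 (E = 4² = 16)
a(n, p) = (-⅔ + p)²
a(-4, -2)*((6 + u(7)) + E) = ((-2 + 3*(-2))²/9)*((6 + (-1 + 7)) + 16) = ((-2 - 6)²/9)*((6 + 6) + 16) = ((⅑)*(-8)²)*(12 + 16) = ((⅑)*64)*28 = (64/9)*28 = 1792/9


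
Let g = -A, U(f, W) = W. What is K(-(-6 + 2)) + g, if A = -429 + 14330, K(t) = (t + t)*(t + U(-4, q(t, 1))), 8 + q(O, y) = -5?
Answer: -13973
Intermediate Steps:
q(O, y) = -13 (q(O, y) = -8 - 5 = -13)
K(t) = 2*t*(-13 + t) (K(t) = (t + t)*(t - 13) = (2*t)*(-13 + t) = 2*t*(-13 + t))
A = 13901
g = -13901 (g = -1*13901 = -13901)
K(-(-6 + 2)) + g = 2*(-(-6 + 2))*(-13 - (-6 + 2)) - 13901 = 2*(-1*(-4))*(-13 - 1*(-4)) - 13901 = 2*4*(-13 + 4) - 13901 = 2*4*(-9) - 13901 = -72 - 13901 = -13973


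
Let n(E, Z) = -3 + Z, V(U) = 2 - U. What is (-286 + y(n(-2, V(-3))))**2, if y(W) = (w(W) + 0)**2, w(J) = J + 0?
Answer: 79524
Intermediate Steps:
w(J) = J
y(W) = W**2 (y(W) = (W + 0)**2 = W**2)
(-286 + y(n(-2, V(-3))))**2 = (-286 + (-3 + (2 - 1*(-3)))**2)**2 = (-286 + (-3 + (2 + 3))**2)**2 = (-286 + (-3 + 5)**2)**2 = (-286 + 2**2)**2 = (-286 + 4)**2 = (-282)**2 = 79524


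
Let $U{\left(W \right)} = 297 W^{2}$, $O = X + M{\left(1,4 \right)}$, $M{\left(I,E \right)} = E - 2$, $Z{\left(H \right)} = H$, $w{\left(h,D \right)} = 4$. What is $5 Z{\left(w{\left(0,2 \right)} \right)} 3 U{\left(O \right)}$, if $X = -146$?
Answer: $369515520$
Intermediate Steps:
$M{\left(I,E \right)} = -2 + E$ ($M{\left(I,E \right)} = E - 2 = -2 + E$)
$O = -144$ ($O = -146 + \left(-2 + 4\right) = -146 + 2 = -144$)
$5 Z{\left(w{\left(0,2 \right)} \right)} 3 U{\left(O \right)} = 5 \cdot 4 \cdot 3 \cdot 297 \left(-144\right)^{2} = 20 \cdot 3 \cdot 297 \cdot 20736 = 60 \cdot 6158592 = 369515520$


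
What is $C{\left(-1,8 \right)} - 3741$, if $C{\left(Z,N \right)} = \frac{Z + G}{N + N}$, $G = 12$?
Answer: $- \frac{59845}{16} \approx -3740.3$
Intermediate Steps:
$C{\left(Z,N \right)} = \frac{12 + Z}{2 N}$ ($C{\left(Z,N \right)} = \frac{Z + 12}{N + N} = \frac{12 + Z}{2 N}$)
$C{\left(-1,8 \right)} - 3741 = \frac{12 - 1}{2 \cdot 8} - 3741 = \frac{1}{2} \cdot \frac{1}{8} \cdot 11 - 3741 = \frac{11}{16} - 3741 = - \frac{59845}{16}$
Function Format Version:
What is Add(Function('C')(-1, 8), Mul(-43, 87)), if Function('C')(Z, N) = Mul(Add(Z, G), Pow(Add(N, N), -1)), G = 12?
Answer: Rational(-59845, 16) ≈ -3740.3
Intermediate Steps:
Function('C')(Z, N) = Mul(Rational(1, 2), Pow(N, -1), Add(12, Z)) (Function('C')(Z, N) = Mul(Add(Z, 12), Pow(Add(N, N), -1)) = Mul(Add(12, Z), Pow(Mul(2, N), -1)) = Mul(Add(12, Z), Mul(Rational(1, 2), Pow(N, -1))) = Mul(Rational(1, 2), Pow(N, -1), Add(12, Z)))
Add(Function('C')(-1, 8), Mul(-43, 87)) = Add(Mul(Rational(1, 2), Pow(8, -1), Add(12, -1)), Mul(-43, 87)) = Add(Mul(Rational(1, 2), Rational(1, 8), 11), -3741) = Add(Rational(11, 16), -3741) = Rational(-59845, 16)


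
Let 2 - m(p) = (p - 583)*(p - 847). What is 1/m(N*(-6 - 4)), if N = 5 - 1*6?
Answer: -1/479599 ≈ -2.0851e-6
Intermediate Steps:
N = -1 (N = 5 - 6 = -1)
m(p) = 2 - (-847 + p)*(-583 + p) (m(p) = 2 - (p - 583)*(p - 847) = 2 - (-583 + p)*(-847 + p) = 2 - (-847 + p)*(-583 + p))
1/m(N*(-6 - 4)) = 1/(-493799 - (-(-6 - 4))**2 + 1430*(-(-6 - 4))) = 1/(-493799 - (-1*(-10))**2 + 1430*(-1*(-10))) = 1/(-493799 - 1*10**2 + 1430*10) = 1/(-493799 - 1*100 + 14300) = 1/(-493799 - 100 + 14300) = 1/(-479599) = -1/479599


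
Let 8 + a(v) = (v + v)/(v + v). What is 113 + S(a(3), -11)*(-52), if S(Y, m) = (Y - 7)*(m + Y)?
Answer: -12991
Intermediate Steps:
a(v) = -7 (a(v) = -8 + (v + v)/(v + v) = -8 + (2*v)/((2*v)) = -8 + (2*v)*(1/(2*v)) = -8 + 1 = -7)
S(Y, m) = (-7 + Y)*(Y + m)
113 + S(a(3), -11)*(-52) = 113 + ((-7)**2 - 7*(-7) - 7*(-11) - 7*(-11))*(-52) = 113 + (49 + 49 + 77 + 77)*(-52) = 113 + 252*(-52) = 113 - 13104 = -12991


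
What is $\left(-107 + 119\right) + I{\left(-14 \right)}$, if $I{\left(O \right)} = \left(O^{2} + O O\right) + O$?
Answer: $390$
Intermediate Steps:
$I{\left(O \right)} = O + 2 O^{2}$ ($I{\left(O \right)} = \left(O^{2} + O^{2}\right) + O = 2 O^{2} + O = O + 2 O^{2}$)
$\left(-107 + 119\right) + I{\left(-14 \right)} = \left(-107 + 119\right) - 14 \left(1 + 2 \left(-14\right)\right) = 12 - 14 \left(1 - 28\right) = 12 - -378 = 12 + 378 = 390$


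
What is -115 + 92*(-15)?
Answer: -1495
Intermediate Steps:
-115 + 92*(-15) = -115 - 1380 = -1495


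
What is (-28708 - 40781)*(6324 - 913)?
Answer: -376004979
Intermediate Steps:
(-28708 - 40781)*(6324 - 913) = -69489*5411 = -376004979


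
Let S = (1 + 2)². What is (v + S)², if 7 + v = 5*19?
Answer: 9409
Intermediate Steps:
S = 9 (S = 3² = 9)
v = 88 (v = -7 + 5*19 = -7 + 95 = 88)
(v + S)² = (88 + 9)² = 97² = 9409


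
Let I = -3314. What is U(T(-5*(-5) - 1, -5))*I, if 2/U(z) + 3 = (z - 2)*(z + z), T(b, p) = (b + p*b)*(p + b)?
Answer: -6628/6661245 ≈ -0.00099501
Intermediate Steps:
T(b, p) = (b + p)*(b + b*p) (T(b, p) = (b + b*p)*(b + p) = (b + p)*(b + b*p))
U(z) = 2/(-3 + 2*z*(-2 + z)) (U(z) = 2/(-3 + (z - 2)*(z + z)) = 2/(-3 + (-2 + z)*(2*z)) = 2/(-3 + 2*z*(-2 + z)))
U(T(-5*(-5) - 1, -5))*I = (2/(-3 - 4*(-5*(-5) - 1)*((-5*(-5) - 1) - 5 + (-5)**2 + (-5*(-5) - 1)*(-5)) + 2*((-5*(-5) - 1)*((-5*(-5) - 1) - 5 + (-5)**2 + (-5*(-5) - 1)*(-5)))**2))*(-3314) = (2/(-3 - 4*(25 - 1)*((25 - 1) - 5 + 25 + (25 - 1)*(-5)) + 2*((25 - 1)*((25 - 1) - 5 + 25 + (25 - 1)*(-5)))**2))*(-3314) = (2/(-3 - 96*(24 - 5 + 25 + 24*(-5)) + 2*(24*(24 - 5 + 25 + 24*(-5)))**2))*(-3314) = (2/(-3 - 96*(24 - 5 + 25 - 120) + 2*(24*(24 - 5 + 25 - 120))**2))*(-3314) = (2/(-3 - 96*(-76) + 2*(24*(-76))**2))*(-3314) = (2/(-3 - 4*(-1824) + 2*(-1824)**2))*(-3314) = (2/(-3 + 7296 + 2*3326976))*(-3314) = (2/(-3 + 7296 + 6653952))*(-3314) = (2/6661245)*(-3314) = -6628/6661245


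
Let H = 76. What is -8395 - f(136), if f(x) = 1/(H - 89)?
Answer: -109134/13 ≈ -8394.9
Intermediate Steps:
f(x) = -1/13 (f(x) = 1/(76 - 89) = 1/(-13) = -1/13)
-8395 - f(136) = -8395 - 1*(-1/13) = -8395 + 1/13 = -109134/13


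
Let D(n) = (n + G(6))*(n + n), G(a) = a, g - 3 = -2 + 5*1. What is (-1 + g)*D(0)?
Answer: 0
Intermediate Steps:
g = 6 (g = 3 + (-2 + 5*1) = 3 + (-2 + 5) = 3 + 3 = 6)
D(n) = 2*n*(6 + n) (D(n) = (n + 6)*(n + n) = (6 + n)*(2*n) = 2*n*(6 + n))
(-1 + g)*D(0) = (-1 + 6)*(2*0*(6 + 0)) = 5*(2*0*6) = 5*0 = 0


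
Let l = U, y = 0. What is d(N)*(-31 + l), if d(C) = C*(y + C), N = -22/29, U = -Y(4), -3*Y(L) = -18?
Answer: -17908/841 ≈ -21.294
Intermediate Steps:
Y(L) = 6 (Y(L) = -⅓*(-18) = 6)
U = -6 (U = -1*6 = -6)
N = -22/29 (N = -22*1/29 = -22/29 ≈ -0.75862)
d(C) = C² (d(C) = C*(0 + C) = C*C = C²)
l = -6
d(N)*(-31 + l) = (-22/29)²*(-31 - 6) = (484/841)*(-37) = -17908/841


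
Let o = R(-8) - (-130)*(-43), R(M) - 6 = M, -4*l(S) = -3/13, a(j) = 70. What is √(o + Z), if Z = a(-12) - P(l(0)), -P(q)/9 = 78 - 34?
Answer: I*√5126 ≈ 71.596*I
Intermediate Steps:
l(S) = 3/52 (l(S) = -(-3)/(4*13) = -¼*(-3/13) = 3/52)
R(M) = 6 + M
P(q) = -396 (P(q) = -9*(78 - 34) = -9*44 = -396)
o = -5592 (o = (6 - 8) - (-130)*(-43) = -2 - 1*5590 = -2 - 5590 = -5592)
Z = 466 (Z = 70 - 1*(-396) = 70 + 396 = 466)
√(o + Z) = √(-5592 + 466) = √(-5126) = I*√5126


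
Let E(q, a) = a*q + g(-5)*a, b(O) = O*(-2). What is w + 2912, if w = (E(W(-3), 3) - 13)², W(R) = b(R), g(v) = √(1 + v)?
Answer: 2901 + 60*I ≈ 2901.0 + 60.0*I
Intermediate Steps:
b(O) = -2*O
W(R) = -2*R
E(q, a) = a*q + 2*I*a (E(q, a) = a*q + √(1 - 5)*a = a*q + √(-4)*a = a*q + (2*I)*a = a*q + 2*I*a)
w = (5 + 6*I)² (w = (3*(-2*(-3) + 2*I) - 13)² = (3*(6 + 2*I) - 13)² = ((18 + 6*I) - 13)² = (5 + 6*I)² ≈ -11.0 + 60.0*I)
w + 2912 = (-11 + 60*I) + 2912 = 2901 + 60*I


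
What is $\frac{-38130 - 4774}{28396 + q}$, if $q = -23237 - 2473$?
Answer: $- \frac{21452}{1343} \approx -15.973$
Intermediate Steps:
$q = -25710$ ($q = -23237 - 2473 = -25710$)
$\frac{-38130 - 4774}{28396 + q} = \frac{-38130 - 4774}{28396 - 25710} = - \frac{42904}{2686} = \left(-42904\right) \frac{1}{2686} = - \frac{21452}{1343}$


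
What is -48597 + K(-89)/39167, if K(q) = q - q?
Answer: -48597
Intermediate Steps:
K(q) = 0
-48597 + K(-89)/39167 = -48597 + 0/39167 = -48597 + 0*(1/39167) = -48597 + 0 = -48597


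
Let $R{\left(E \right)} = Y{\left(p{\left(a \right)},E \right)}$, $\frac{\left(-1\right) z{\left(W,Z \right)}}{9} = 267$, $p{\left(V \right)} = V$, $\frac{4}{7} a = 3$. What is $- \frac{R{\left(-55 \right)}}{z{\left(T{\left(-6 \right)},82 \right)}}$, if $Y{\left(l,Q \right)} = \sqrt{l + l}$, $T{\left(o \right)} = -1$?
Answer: $\frac{\sqrt{42}}{4806} \approx 0.0013485$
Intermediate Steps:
$a = \frac{21}{4}$ ($a = \frac{7}{4} \cdot 3 = \frac{21}{4} \approx 5.25$)
$Y{\left(l,Q \right)} = \sqrt{2} \sqrt{l}$ ($Y{\left(l,Q \right)} = \sqrt{2 l} = \sqrt{2} \sqrt{l}$)
$z{\left(W,Z \right)} = -2403$ ($z{\left(W,Z \right)} = \left(-9\right) 267 = -2403$)
$R{\left(E \right)} = \frac{\sqrt{42}}{2}$ ($R{\left(E \right)} = \sqrt{2} \sqrt{\frac{21}{4}} = \sqrt{2} \frac{\sqrt{21}}{2} = \frac{\sqrt{42}}{2}$)
$- \frac{R{\left(-55 \right)}}{z{\left(T{\left(-6 \right)},82 \right)}} = - \frac{\frac{1}{2} \sqrt{42}}{-2403} = - \frac{\frac{\sqrt{42}}{2} \left(-1\right)}{2403} = - \frac{\left(-1\right) \sqrt{42}}{4806} = \frac{\sqrt{42}}{4806}$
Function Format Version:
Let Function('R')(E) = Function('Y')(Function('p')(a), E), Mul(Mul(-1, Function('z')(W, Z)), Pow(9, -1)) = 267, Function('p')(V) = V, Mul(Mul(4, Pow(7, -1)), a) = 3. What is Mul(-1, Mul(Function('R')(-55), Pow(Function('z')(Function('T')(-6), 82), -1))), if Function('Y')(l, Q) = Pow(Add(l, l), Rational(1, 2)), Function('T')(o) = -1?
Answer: Mul(Rational(1, 4806), Pow(42, Rational(1, 2))) ≈ 0.0013485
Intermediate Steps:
a = Rational(21, 4) (a = Mul(Rational(7, 4), 3) = Rational(21, 4) ≈ 5.2500)
Function('Y')(l, Q) = Mul(Pow(2, Rational(1, 2)), Pow(l, Rational(1, 2))) (Function('Y')(l, Q) = Pow(Mul(2, l), Rational(1, 2)) = Mul(Pow(2, Rational(1, 2)), Pow(l, Rational(1, 2))))
Function('z')(W, Z) = -2403 (Function('z')(W, Z) = Mul(-9, 267) = -2403)
Function('R')(E) = Mul(Rational(1, 2), Pow(42, Rational(1, 2))) (Function('R')(E) = Mul(Pow(2, Rational(1, 2)), Pow(Rational(21, 4), Rational(1, 2))) = Mul(Pow(2, Rational(1, 2)), Mul(Rational(1, 2), Pow(21, Rational(1, 2)))) = Mul(Rational(1, 2), Pow(42, Rational(1, 2))))
Mul(-1, Mul(Function('R')(-55), Pow(Function('z')(Function('T')(-6), 82), -1))) = Mul(-1, Mul(Mul(Rational(1, 2), Pow(42, Rational(1, 2))), Pow(-2403, -1))) = Mul(-1, Mul(Mul(Rational(1, 2), Pow(42, Rational(1, 2))), Rational(-1, 2403))) = Mul(-1, Mul(Rational(-1, 4806), Pow(42, Rational(1, 2)))) = Mul(Rational(1, 4806), Pow(42, Rational(1, 2)))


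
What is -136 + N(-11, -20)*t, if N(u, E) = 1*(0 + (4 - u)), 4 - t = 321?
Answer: -4891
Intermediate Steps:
t = -317 (t = 4 - 1*321 = 4 - 321 = -317)
N(u, E) = 4 - u (N(u, E) = 1*(4 - u) = 4 - u)
-136 + N(-11, -20)*t = -136 + (4 - 1*(-11))*(-317) = -136 + (4 + 11)*(-317) = -136 + 15*(-317) = -136 - 4755 = -4891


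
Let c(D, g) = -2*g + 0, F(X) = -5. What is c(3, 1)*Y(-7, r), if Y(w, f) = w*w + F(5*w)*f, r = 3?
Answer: -68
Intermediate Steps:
Y(w, f) = w² - 5*f (Y(w, f) = w*w - 5*f = w² - 5*f)
c(D, g) = -2*g
c(3, 1)*Y(-7, r) = (-2*1)*((-7)² - 5*3) = -2*(49 - 15) = -2*34 = -68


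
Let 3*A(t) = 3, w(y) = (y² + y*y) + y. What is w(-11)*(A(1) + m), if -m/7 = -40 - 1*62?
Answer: 165165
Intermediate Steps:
w(y) = y + 2*y² (w(y) = (y² + y²) + y = 2*y² + y = y + 2*y²)
A(t) = 1 (A(t) = (⅓)*3 = 1)
m = 714 (m = -7*(-40 - 1*62) = -7*(-40 - 62) = -7*(-102) = 714)
w(-11)*(A(1) + m) = (-11*(1 + 2*(-11)))*(1 + 714) = -11*(1 - 22)*715 = -11*(-21)*715 = 231*715 = 165165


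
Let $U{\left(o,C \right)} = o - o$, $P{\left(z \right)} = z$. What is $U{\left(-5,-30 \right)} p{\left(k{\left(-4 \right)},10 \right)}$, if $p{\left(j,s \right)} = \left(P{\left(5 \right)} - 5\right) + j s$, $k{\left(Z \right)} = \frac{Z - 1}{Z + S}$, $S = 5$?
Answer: $0$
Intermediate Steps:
$U{\left(o,C \right)} = 0$
$k{\left(Z \right)} = \frac{-1 + Z}{5 + Z}$ ($k{\left(Z \right)} = \frac{Z - 1}{Z + 5} = \frac{-1 + Z}{5 + Z}$)
$p{\left(j,s \right)} = j s$ ($p{\left(j,s \right)} = \left(5 - 5\right) + j s = 0 + j s = j s$)
$U{\left(-5,-30 \right)} p{\left(k{\left(-4 \right)},10 \right)} = 0 \frac{-1 - 4}{5 - 4} \cdot 10 = 0 \cdot 1^{-1} \left(-5\right) 10 = 0 \cdot 1 \left(-5\right) 10 = 0 \left(\left(-5\right) 10\right) = 0 \left(-50\right) = 0$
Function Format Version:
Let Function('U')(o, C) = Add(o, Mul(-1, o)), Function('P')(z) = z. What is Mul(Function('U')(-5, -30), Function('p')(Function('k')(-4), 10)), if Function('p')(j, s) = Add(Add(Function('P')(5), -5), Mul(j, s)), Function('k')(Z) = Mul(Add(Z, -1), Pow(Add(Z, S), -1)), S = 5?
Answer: 0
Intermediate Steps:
Function('U')(o, C) = 0
Function('k')(Z) = Mul(Pow(Add(5, Z), -1), Add(-1, Z)) (Function('k')(Z) = Mul(Add(Z, -1), Pow(Add(Z, 5), -1)) = Mul(Add(-1, Z), Pow(Add(5, Z), -1)) = Mul(Pow(Add(5, Z), -1), Add(-1, Z)))
Function('p')(j, s) = Mul(j, s) (Function('p')(j, s) = Add(Add(5, -5), Mul(j, s)) = Add(0, Mul(j, s)) = Mul(j, s))
Mul(Function('U')(-5, -30), Function('p')(Function('k')(-4), 10)) = Mul(0, Mul(Mul(Pow(Add(5, -4), -1), Add(-1, -4)), 10)) = Mul(0, Mul(Mul(Pow(1, -1), -5), 10)) = Mul(0, Mul(Mul(1, -5), 10)) = Mul(0, Mul(-5, 10)) = Mul(0, -50) = 0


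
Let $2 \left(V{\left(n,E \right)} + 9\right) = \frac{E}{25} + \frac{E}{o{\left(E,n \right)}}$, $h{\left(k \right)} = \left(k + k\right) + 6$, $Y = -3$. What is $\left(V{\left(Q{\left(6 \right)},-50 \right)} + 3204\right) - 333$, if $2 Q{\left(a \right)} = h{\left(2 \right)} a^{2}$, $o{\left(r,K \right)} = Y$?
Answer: $\frac{8608}{3} \approx 2869.3$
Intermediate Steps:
$o{\left(r,K \right)} = -3$
$h{\left(k \right)} = 6 + 2 k$ ($h{\left(k \right)} = 2 k + 6 = 6 + 2 k$)
$Q{\left(a \right)} = 5 a^{2}$ ($Q{\left(a \right)} = \frac{\left(6 + 2 \cdot 2\right) a^{2}}{2} = \frac{\left(6 + 4\right) a^{2}}{2} = \frac{10 a^{2}}{2} = 5 a^{2}$)
$V{\left(n,E \right)} = -9 - \frac{11 E}{75}$ ($V{\left(n,E \right)} = -9 + \frac{\frac{E}{25} + \frac{E}{-3}}{2} = -9 + \frac{E \frac{1}{25} + E \left(- \frac{1}{3}\right)}{2} = -9 + \frac{\frac{E}{25} - \frac{E}{3}}{2} = -9 + \frac{\left(- \frac{22}{75}\right) E}{2} = -9 - \frac{11 E}{75}$)
$\left(V{\left(Q{\left(6 \right)},-50 \right)} + 3204\right) - 333 = \left(\left(-9 - - \frac{22}{3}\right) + 3204\right) - 333 = \left(\left(-9 + \frac{22}{3}\right) + 3204\right) - 333 = \left(- \frac{5}{3} + 3204\right) - 333 = \frac{9607}{3} - 333 = \frac{8608}{3}$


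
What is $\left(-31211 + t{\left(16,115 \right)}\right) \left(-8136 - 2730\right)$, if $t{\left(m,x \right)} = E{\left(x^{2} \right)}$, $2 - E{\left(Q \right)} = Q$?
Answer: $482819844$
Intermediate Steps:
$E{\left(Q \right)} = 2 - Q$
$t{\left(m,x \right)} = 2 - x^{2}$
$\left(-31211 + t{\left(16,115 \right)}\right) \left(-8136 - 2730\right) = \left(-31211 + \left(2 - 115^{2}\right)\right) \left(-8136 - 2730\right) = \left(-31211 + \left(2 - 13225\right)\right) \left(-10866\right) = \left(-31211 - 13223\right) \left(-10866\right) = \left(-44434\right) \left(-10866\right) = 482819844$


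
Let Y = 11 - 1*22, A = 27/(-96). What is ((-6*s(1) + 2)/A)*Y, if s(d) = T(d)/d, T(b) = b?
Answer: -1408/9 ≈ -156.44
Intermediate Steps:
A = -9/32 (A = 27*(-1/96) = -9/32 ≈ -0.28125)
Y = -11 (Y = 11 - 22 = -11)
s(d) = 1 (s(d) = d/d = 1)
((-6*s(1) + 2)/A)*Y = ((-6*1 + 2)/(-9/32))*(-11) = ((-6 + 2)*(-32/9))*(-11) = -4*(-32/9)*(-11) = (128/9)*(-11) = -1408/9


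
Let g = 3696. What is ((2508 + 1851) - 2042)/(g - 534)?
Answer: 2317/3162 ≈ 0.73276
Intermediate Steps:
((2508 + 1851) - 2042)/(g - 534) = ((2508 + 1851) - 2042)/(3696 - 534) = (4359 - 2042)/3162 = 2317*(1/3162) = 2317/3162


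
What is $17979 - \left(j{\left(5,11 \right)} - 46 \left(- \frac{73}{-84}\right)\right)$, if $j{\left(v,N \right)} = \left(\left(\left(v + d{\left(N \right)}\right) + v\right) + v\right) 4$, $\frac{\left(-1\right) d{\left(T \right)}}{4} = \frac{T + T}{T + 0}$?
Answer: $\frac{755621}{42} \approx 17991.0$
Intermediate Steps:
$d{\left(T \right)} = -8$ ($d{\left(T \right)} = - 4 \frac{T + T}{T + 0} = - 4 \frac{2 T}{T} = \left(-4\right) 2 = -8$)
$j{\left(v,N \right)} = -32 + 12 v$ ($j{\left(v,N \right)} = \left(\left(\left(v - 8\right) + v\right) + v\right) 4 = \left(\left(\left(-8 + v\right) + v\right) + v\right) 4 = \left(\left(-8 + 2 v\right) + v\right) 4 = \left(-8 + 3 v\right) 4 = -32 + 12 v$)
$17979 - \left(j{\left(5,11 \right)} - 46 \left(- \frac{73}{-84}\right)\right) = 17979 - \left(\left(-32 + 12 \cdot 5\right) - 46 \left(- \frac{73}{-84}\right)\right) = 17979 - \left(\left(-32 + 60\right) - 46 \left(\left(-73\right) \left(- \frac{1}{84}\right)\right)\right) = 17979 - \left(28 - \frac{1679}{42}\right) = 17979 - - \frac{503}{42} = 17979 + \frac{503}{42} = \frac{755621}{42}$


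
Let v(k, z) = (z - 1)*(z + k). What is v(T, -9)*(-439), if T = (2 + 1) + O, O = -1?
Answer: -30730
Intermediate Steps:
T = 2 (T = (2 + 1) - 1 = 3 - 1 = 2)
v(k, z) = (-1 + z)*(k + z)
v(T, -9)*(-439) = ((-9)**2 - 1*2 - 1*(-9) + 2*(-9))*(-439) = (81 - 2 + 9 - 18)*(-439) = 70*(-439) = -30730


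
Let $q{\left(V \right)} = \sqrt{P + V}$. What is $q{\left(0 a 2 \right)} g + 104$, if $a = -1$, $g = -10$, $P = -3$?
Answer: $104 - 10 i \sqrt{3} \approx 104.0 - 17.32 i$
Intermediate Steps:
$q{\left(V \right)} = \sqrt{-3 + V}$
$q{\left(0 a 2 \right)} g + 104 = \sqrt{-3 + 0 \left(-1\right) 2} \left(-10\right) + 104 = \sqrt{-3 + 0 \cdot 2} \left(-10\right) + 104 = \sqrt{-3 + 0} \left(-10\right) + 104 = \sqrt{-3} \left(-10\right) + 104 = i \sqrt{3} \left(-10\right) + 104 = - 10 i \sqrt{3} + 104 = 104 - 10 i \sqrt{3}$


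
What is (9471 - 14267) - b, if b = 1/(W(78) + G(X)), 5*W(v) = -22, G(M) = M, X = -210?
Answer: -5141307/1072 ≈ -4796.0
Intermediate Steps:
W(v) = -22/5 (W(v) = (1/5)*(-22) = -22/5)
b = -5/1072 (b = 1/(-22/5 - 210) = 1/(-1072/5) = -5/1072 ≈ -0.0046642)
(9471 - 14267) - b = (9471 - 14267) - 1*(-5/1072) = -4796 + 5/1072 = -5141307/1072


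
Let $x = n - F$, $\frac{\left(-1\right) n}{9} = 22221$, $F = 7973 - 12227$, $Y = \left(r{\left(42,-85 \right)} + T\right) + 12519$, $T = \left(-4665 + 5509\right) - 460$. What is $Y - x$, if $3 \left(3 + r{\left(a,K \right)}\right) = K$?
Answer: $\frac{625820}{3} \approx 2.0861 \cdot 10^{5}$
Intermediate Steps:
$r{\left(a,K \right)} = -3 + \frac{K}{3}$
$T = 384$ ($T = 844 - 460 = 384$)
$Y = \frac{38615}{3}$ ($Y = \left(\left(-3 + \frac{1}{3} \left(-85\right)\right) + 384\right) + 12519 = \left(\left(-3 - \frac{85}{3}\right) + 384\right) + 12519 = \left(- \frac{94}{3} + 384\right) + 12519 = \frac{1058}{3} + 12519 = \frac{38615}{3} \approx 12872.0$)
$F = -4254$
$n = -199989$ ($n = \left(-9\right) 22221 = -199989$)
$x = -195735$ ($x = -199989 - -4254 = -199989 + 4254 = -195735$)
$Y - x = \frac{38615}{3} - -195735 = \frac{38615}{3} + 195735 = \frac{625820}{3}$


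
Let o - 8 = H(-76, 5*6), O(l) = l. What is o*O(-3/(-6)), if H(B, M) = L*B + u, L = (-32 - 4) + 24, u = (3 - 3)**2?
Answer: 460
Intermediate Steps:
u = 0 (u = 0**2 = 0)
L = -12 (L = -36 + 24 = -12)
H(B, M) = -12*B (H(B, M) = -12*B + 0 = -12*B)
o = 920 (o = 8 - 12*(-76) = 8 + 912 = 920)
o*O(-3/(-6)) = 920*(-3/(-6)) = 920*(-3*(-1/6)) = 920*(1/2) = 460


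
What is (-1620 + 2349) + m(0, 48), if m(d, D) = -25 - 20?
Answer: 684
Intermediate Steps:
m(d, D) = -45
(-1620 + 2349) + m(0, 48) = (-1620 + 2349) - 45 = 729 - 45 = 684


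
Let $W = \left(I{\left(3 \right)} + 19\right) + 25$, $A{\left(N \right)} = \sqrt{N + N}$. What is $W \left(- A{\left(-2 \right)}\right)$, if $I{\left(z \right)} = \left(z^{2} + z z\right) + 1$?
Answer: $- 126 i \approx - 126.0 i$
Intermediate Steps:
$A{\left(N \right)} = \sqrt{2} \sqrt{N}$ ($A{\left(N \right)} = \sqrt{2 N} = \sqrt{2} \sqrt{N}$)
$I{\left(z \right)} = 1 + 2 z^{2}$ ($I{\left(z \right)} = \left(z^{2} + z^{2}\right) + 1 = 2 z^{2} + 1 = 1 + 2 z^{2}$)
$W = 63$ ($W = \left(\left(1 + 2 \cdot 3^{2}\right) + 19\right) + 25 = \left(\left(1 + 2 \cdot 9\right) + 19\right) + 25 = \left(\left(1 + 18\right) + 19\right) + 25 = \left(19 + 19\right) + 25 = 38 + 25 = 63$)
$W \left(- A{\left(-2 \right)}\right) = 63 \left(- \sqrt{2} \sqrt{-2}\right) = 63 \left(- \sqrt{2} i \sqrt{2}\right) = 63 \left(- 2 i\right) = - 126 i$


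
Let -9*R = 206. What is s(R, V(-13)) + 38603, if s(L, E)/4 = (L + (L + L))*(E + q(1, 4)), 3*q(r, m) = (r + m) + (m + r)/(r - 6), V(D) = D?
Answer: 376267/9 ≈ 41807.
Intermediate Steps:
R = -206/9 (R = -1/9*206 = -206/9 ≈ -22.889)
q(r, m) = m/3 + r/3 + (m + r)/(3*(-6 + r)) (q(r, m) = ((r + m) + (m + r)/(r - 6))/3 = ((m + r) + (m + r)/(-6 + r))/3 = (m + r + (m + r)/(-6 + r))/3 = m/3 + r/3 + (m + r)/(3*(-6 + r)))
s(L, E) = 12*L*(4/3 + E) (s(L, E) = 4*((L + (L + L))*(E + (1**2 - 5*4 - 5*1 + 4*1)/(3*(-6 + 1)))) = 4*((L + 2*L)*(E + (1/3)*(1 - 20 - 5 + 4)/(-5))) = 4*((3*L)*(E + (1/3)*(-1/5)*(-20))) = 4*((3*L)*(E + 4/3)) = 4*((3*L)*(4/3 + E)) = 4*(3*L*(4/3 + E)) = 12*L*(4/3 + E))
s(R, V(-13)) + 38603 = 4*(-206/9)*(4 + 3*(-13)) + 38603 = 4*(-206/9)*(4 - 39) + 38603 = 4*(-206/9)*(-35) + 38603 = 28840/9 + 38603 = 376267/9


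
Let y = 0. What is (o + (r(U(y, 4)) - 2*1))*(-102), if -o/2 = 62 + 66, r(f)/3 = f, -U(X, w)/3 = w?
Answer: 29988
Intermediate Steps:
U(X, w) = -3*w
r(f) = 3*f
o = -256 (o = -2*(62 + 66) = -2*128 = -256)
(o + (r(U(y, 4)) - 2*1))*(-102) = (-256 + (3*(-3*4) - 2*1))*(-102) = (-256 + (3*(-12) - 2))*(-102) = (-256 + (-36 - 2))*(-102) = (-256 - 38)*(-102) = -294*(-102) = 29988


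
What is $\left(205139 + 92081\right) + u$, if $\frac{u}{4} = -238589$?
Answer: $-657136$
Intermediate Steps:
$u = -954356$ ($u = 4 \left(-238589\right) = -954356$)
$\left(205139 + 92081\right) + u = \left(205139 + 92081\right) - 954356 = 297220 - 954356 = -657136$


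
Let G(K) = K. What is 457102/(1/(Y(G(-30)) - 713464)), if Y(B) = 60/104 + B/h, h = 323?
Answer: -72073757615603/221 ≈ -3.2613e+11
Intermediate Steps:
Y(B) = 15/26 + B/323 (Y(B) = 60/104 + B/323 = 60*(1/104) + B*(1/323) = 15/26 + B/323)
457102/(1/(Y(G(-30)) - 713464)) = 457102/(1/((15/26 + (1/323)*(-30)) - 713464)) = 457102/(1/((15/26 - 30/323) - 713464)) = 457102/(1/(4065/8398 - 713464)) = 457102/(1/(-5991666607/8398)) = 457102/(-8398/5991666607) = 457102*(-5991666607/8398) = -72073757615603/221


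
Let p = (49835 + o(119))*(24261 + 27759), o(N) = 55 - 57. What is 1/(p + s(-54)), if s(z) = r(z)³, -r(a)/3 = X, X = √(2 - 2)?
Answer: 1/2592312660 ≈ 3.8576e-10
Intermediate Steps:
X = 0 (X = √0 = 0)
r(a) = 0 (r(a) = -3*0 = 0)
o(N) = -2
s(z) = 0 (s(z) = 0³ = 0)
p = 2592312660 (p = (49835 - 2)*(24261 + 27759) = 49833*52020 = 2592312660)
1/(p + s(-54)) = 1/(2592312660 + 0) = 1/2592312660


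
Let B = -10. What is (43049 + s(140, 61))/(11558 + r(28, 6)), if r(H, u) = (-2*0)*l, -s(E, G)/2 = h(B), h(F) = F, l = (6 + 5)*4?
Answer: 43069/11558 ≈ 3.7263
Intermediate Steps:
l = 44 (l = 11*4 = 44)
s(E, G) = 20 (s(E, G) = -2*(-10) = 20)
r(H, u) = 0 (r(H, u) = -2*0*44 = 0*44 = 0)
(43049 + s(140, 61))/(11558 + r(28, 6)) = (43049 + 20)/(11558 + 0) = 43069/11558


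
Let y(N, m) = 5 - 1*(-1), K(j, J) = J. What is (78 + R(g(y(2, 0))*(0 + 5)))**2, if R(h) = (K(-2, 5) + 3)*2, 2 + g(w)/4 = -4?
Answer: 8836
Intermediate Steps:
y(N, m) = 6 (y(N, m) = 5 + 1 = 6)
g(w) = -24 (g(w) = -8 + 4*(-4) = -8 - 16 = -24)
R(h) = 16 (R(h) = (5 + 3)*2 = 8*2 = 16)
(78 + R(g(y(2, 0))*(0 + 5)))**2 = (78 + 16)**2 = 94**2 = 8836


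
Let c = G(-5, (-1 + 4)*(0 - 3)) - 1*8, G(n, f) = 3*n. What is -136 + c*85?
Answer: -2091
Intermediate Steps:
c = -23 (c = 3*(-5) - 1*8 = -15 - 8 = -23)
-136 + c*85 = -136 - 23*85 = -136 - 1955 = -2091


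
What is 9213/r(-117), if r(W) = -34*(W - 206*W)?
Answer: -3071/271830 ≈ -0.011297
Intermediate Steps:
r(W) = 6970*W (r(W) = -(-6970)*W = 6970*W)
9213/r(-117) = 9213/((6970*(-117))) = 9213/(-815490) = 9213*(-1/815490) = -3071/271830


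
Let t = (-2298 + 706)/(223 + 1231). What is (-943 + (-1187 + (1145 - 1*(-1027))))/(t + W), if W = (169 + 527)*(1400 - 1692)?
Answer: -15267/73875230 ≈ -0.00020666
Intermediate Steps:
W = -203232 (W = 696*(-292) = -203232)
t = -796/727 (t = -1592/1454 = -1592*1/1454 = -796/727 ≈ -1.0949)
(-943 + (-1187 + (1145 - 1*(-1027))))/(t + W) = (-943 + (-1187 + (1145 - 1*(-1027))))/(-796/727 - 203232) = (-943 + (-1187 + (1145 + 1027)))/(-147750460/727) = (-943 + (-1187 + 2172))*(-727/147750460) = (-943 + 985)*(-727/147750460) = 42*(-727/147750460) = -15267/73875230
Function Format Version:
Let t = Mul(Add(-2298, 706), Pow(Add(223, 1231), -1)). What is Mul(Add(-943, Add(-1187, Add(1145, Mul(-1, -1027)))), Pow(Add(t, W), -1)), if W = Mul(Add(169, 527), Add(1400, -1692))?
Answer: Rational(-15267, 73875230) ≈ -0.00020666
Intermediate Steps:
W = -203232 (W = Mul(696, -292) = -203232)
t = Rational(-796, 727) (t = Mul(-1592, Pow(1454, -1)) = Mul(-1592, Rational(1, 1454)) = Rational(-796, 727) ≈ -1.0949)
Mul(Add(-943, Add(-1187, Add(1145, Mul(-1, -1027)))), Pow(Add(t, W), -1)) = Mul(Add(-943, Add(-1187, Add(1145, Mul(-1, -1027)))), Pow(Add(Rational(-796, 727), -203232), -1)) = Mul(Add(-943, Add(-1187, Add(1145, 1027))), Pow(Rational(-147750460, 727), -1)) = Mul(Add(-943, Add(-1187, 2172)), Rational(-727, 147750460)) = Mul(Add(-943, 985), Rational(-727, 147750460)) = Mul(42, Rational(-727, 147750460)) = Rational(-15267, 73875230)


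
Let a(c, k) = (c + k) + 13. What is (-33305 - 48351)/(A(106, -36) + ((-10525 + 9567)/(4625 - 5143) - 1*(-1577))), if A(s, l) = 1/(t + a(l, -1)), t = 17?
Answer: -21148904/408885 ≈ -51.723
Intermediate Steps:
a(c, k) = 13 + c + k
A(s, l) = 1/(29 + l) (A(s, l) = 1/(17 + (13 + l - 1)) = 1/(17 + (12 + l)) = 1/(29 + l))
(-33305 - 48351)/(A(106, -36) + ((-10525 + 9567)/(4625 - 5143) - 1*(-1577))) = (-33305 - 48351)/(1/(29 - 36) + ((-10525 + 9567)/(4625 - 5143) - 1*(-1577))) = -81656/(1/(-7) + (-958/(-518) + 1577)) = -81656/(-⅐ + (-958*(-1/518) + 1577)) = -81656/(-⅐ + (479/259 + 1577)) = -81656/(-⅐ + 408922/259) = -81656/408885/259 = -81656*259/408885 = -21148904/408885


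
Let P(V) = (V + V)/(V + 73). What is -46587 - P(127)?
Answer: -4658827/100 ≈ -46588.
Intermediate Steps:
P(V) = 2*V/(73 + V) (P(V) = (2*V)/(73 + V) = 2*V/(73 + V))
-46587 - P(127) = -46587 - 2*127/(73 + 127) = -46587 - 2*127/200 = -46587 - 1*127/100 = -46587 - 127/100 = -4658827/100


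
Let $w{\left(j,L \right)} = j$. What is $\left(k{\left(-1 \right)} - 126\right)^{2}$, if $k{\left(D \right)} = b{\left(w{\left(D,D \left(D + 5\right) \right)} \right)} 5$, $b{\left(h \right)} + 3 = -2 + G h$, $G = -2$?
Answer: $19881$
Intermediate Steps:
$b{\left(h \right)} = -5 - 2 h$ ($b{\left(h \right)} = -3 - \left(2 + 2 h\right) = -5 - 2 h$)
$k{\left(D \right)} = -25 - 10 D$ ($k{\left(D \right)} = \left(-5 - 2 D\right) 5 = -25 - 10 D$)
$\left(k{\left(-1 \right)} - 126\right)^{2} = \left(\left(-25 - -10\right) - 126\right)^{2} = \left(\left(-25 + 10\right) - 126\right)^{2} = \left(-15 - 126\right)^{2} = \left(-141\right)^{2} = 19881$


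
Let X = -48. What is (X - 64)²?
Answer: 12544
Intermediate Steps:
(X - 64)² = (-48 - 64)² = (-112)² = 12544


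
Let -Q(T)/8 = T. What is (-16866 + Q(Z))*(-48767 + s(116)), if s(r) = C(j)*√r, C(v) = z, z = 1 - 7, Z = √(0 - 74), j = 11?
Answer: 2*(8433 + 4*I*√74)*(48767 + 12*√29) ≈ 8.2359e+8 + 3.3605e+6*I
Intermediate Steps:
Z = I*√74 (Z = √(-74) = I*√74 ≈ 8.6023*I)
Q(T) = -8*T
z = -6
C(v) = -6
s(r) = -6*√r
(-16866 + Q(Z))*(-48767 + s(116)) = (-16866 - 8*I*√74)*(-48767 - 12*√29) = (-48767 - 12*√29)*(-16866 - 8*I*√74)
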